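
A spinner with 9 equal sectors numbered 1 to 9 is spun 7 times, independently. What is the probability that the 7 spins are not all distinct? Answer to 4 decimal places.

P(all 7 different) = 9/9 · 8/9 · ··· · 3/9 ≈ 0.0379.
P(at least two equal) = 1 − 0.0379 = 0.9621.

0.9621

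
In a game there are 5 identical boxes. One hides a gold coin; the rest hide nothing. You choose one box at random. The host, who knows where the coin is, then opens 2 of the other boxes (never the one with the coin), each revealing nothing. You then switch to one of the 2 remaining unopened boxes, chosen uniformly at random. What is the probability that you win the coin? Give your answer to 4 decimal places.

0.4000

Your original box holds the coin with probability 1/5, so the other 4 collectively hold it with probability 4/5.
The host can always find 2 empty boxes to open, so the reveals don't change that 4/5; it is now spread over the 2 remaining unopened boxes.
P(win by switching) = (4/5) · (1/2) = 2/5 ≈ 0.4000.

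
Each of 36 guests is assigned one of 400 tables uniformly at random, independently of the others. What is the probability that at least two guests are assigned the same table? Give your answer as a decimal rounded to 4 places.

It's easier to compute the probability that all 36 are distinct.
P(all distinct) = 400/400 · 399/400 · ··· · 365/400 ≈ 0.1972.
So the probability of at least one match is 1 − 0.1972 = 0.8028.

0.8028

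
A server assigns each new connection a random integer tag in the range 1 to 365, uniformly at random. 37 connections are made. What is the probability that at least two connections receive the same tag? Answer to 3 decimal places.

It's easier to compute the probability that all 37 are distinct.
P(all distinct) = 365/365 · 364/365 · ··· · 329/365 ≈ 0.151.
So the probability of at least one match is 1 − 0.151 = 0.849.

0.849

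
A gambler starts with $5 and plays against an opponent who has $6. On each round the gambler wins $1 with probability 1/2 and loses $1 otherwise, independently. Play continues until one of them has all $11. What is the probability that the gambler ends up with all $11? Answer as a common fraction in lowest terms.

With a fair step, P(i) = ½P(i−1) + ½P(i+1) with P(0)=0, P(11)=1 has the linear solution P(i) = i/11.
P(5) = 5/11.

5/11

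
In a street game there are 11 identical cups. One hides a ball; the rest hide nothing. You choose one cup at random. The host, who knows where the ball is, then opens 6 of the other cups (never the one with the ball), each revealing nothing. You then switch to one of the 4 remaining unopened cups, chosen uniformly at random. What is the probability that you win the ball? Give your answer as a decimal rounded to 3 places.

Your original cup holds the ball with probability 1/11, so the other 10 collectively hold it with probability 10/11.
The host can always find 6 empty cups to open, so the reveals don't change that 10/11; it is now spread over the 4 remaining unopened cups.
P(win by switching) = (10/11) · (1/4) = 5/22 ≈ 0.227.

0.227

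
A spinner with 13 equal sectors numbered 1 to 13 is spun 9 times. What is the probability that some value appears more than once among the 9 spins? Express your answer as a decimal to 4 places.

0.9755

P(all 9 different) = 13/13 · 12/13 · ··· · 5/13 ≈ 0.0245.
P(at least two equal) = 1 − 0.0245 = 0.9755.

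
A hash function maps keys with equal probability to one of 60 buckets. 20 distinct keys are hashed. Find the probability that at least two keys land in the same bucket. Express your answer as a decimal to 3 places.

It's easier to compute the probability that all 20 are distinct.
P(all distinct) = 60/60 · 59/60 · ··· · 41/60 ≈ 0.028.
So the probability of at least one match is 1 − 0.028 = 0.972.

0.972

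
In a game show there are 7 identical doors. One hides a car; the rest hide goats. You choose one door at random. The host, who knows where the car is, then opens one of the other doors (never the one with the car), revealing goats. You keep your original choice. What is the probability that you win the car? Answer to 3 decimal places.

The host can always open an empty door regardless of your choice, so this gives no information about your original door.
P(win by staying) = 1/7 ≈ 0.143.

0.143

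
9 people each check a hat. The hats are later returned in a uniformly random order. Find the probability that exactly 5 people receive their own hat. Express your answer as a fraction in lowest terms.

Choose which 5 of the 9 are fixed: C(9,5) = 126 ways.
The remaining 4 must have no fixed point: D(4) = 9.
P = 126·9/362880 = 1/320.

1/320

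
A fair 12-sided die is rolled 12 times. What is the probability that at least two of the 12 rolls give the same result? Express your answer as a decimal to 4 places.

P(all 12 different) = 12/12 · 11/12 · ··· · 1/12 ≈ 0.0001.
P(at least two equal) = 1 − 0.0001 = 0.9999.

0.9999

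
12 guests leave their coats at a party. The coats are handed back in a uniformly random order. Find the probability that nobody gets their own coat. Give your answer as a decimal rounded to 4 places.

0.3679

This is the derangement probability: permutations of 12 with no fixed point.
D(12) = 12! · (1 − 1/1! + 1/2! − ··· + (−1)^12/12!) = 176214841.
P = 176214841/479001600 = 16019531/43545600 ≈ 0.3679.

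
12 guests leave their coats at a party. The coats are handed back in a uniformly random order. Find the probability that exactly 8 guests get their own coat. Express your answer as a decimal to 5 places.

0.00001

Choose which 8 of the 12 are fixed: C(12,8) = 495 ways.
The remaining 4 must have no fixed point: D(4) = 9.
P = 495·9/479001600 = 1/107520 ≈ 0.00001.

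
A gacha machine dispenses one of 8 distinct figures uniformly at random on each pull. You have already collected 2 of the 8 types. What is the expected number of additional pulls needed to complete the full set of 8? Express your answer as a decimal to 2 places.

19.60

Starting from 2 distinct types, each trial gives a new one with probability (8−i)/8 when i types are held, so the wait for the next new type is 8/(8−i).
E = 8/6 + 8/5 + 8/4 + 8/3 + 8/2 + 8/1 = 98/5 ≈ 19.60.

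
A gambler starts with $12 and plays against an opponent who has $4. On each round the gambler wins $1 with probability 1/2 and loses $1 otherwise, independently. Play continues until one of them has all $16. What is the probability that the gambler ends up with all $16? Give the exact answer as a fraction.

3/4

With a fair step, P(i) = ½P(i−1) + ½P(i+1) with P(0)=0, P(16)=1 has the linear solution P(i) = i/16.
P(12) = 12/16 = 3/4.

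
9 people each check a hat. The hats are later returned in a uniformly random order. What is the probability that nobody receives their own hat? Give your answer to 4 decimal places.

0.3679

This is the derangement probability: permutations of 9 with no fixed point.
D(9) = 9! · (1 − 1/1! + 1/2! − ··· + (−1)^9/9!) = 133496.
P = 133496/362880 = 16687/45360 ≈ 0.3679.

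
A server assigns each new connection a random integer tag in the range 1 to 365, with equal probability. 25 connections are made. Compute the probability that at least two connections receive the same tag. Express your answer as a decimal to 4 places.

0.5687

It's easier to compute the probability that all 25 are distinct.
P(all distinct) = 365/365 · 364/365 · ··· · 341/365 ≈ 0.4313.
So the probability of at least one match is 1 − 0.4313 = 0.5687.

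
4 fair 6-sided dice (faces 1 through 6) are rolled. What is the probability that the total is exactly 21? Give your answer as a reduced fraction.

5/324

There are 6^4 = 1296 equally likely outcomes.
The number of ordered 4-tuples from {1,…,6} summing to 21 is 20.
P(sum = 21) = 20/1296 = 5/324.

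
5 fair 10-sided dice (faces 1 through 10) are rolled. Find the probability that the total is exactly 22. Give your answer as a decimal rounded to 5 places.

There are 10^5 = 100000 equally likely outcomes.
The number of ordered 5-tuples from {1,…,10} summing to 22 is 4335.
P(sum = 22) = 4335/100000 = 867/20000 ≈ 0.04335.

0.04335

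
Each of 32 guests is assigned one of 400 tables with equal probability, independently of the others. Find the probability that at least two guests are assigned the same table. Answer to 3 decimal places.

0.720

It's easier to compute the probability that all 32 are distinct.
P(all distinct) = 400/400 · 399/400 · ··· · 369/400 ≈ 0.280.
So the probability of at least one match is 1 − 0.280 = 0.720.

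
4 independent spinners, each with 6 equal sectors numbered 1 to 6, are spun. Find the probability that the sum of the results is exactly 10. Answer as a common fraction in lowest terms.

There are 6^4 = 1296 equally likely outcomes.
The number of ordered 4-tuples from {1,…,6} summing to 10 is 80.
P(sum = 10) = 80/1296 = 5/81.

5/81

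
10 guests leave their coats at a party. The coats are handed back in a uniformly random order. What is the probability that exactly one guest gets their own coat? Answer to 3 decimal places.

Choose which one is fixed: C(10,1) = 10 ways.
The remaining 9 must have no fixed point: D(9) = 133496.
P = 10·133496/3628800 = 16687/45360 ≈ 0.368.

0.368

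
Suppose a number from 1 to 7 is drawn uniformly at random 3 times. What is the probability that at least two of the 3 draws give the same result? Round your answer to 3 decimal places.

P(all 3 different) = 7/7 · 6/7 · ··· · 5/7 ≈ 0.612.
P(at least two equal) = 1 − 0.612 = 0.388.

0.388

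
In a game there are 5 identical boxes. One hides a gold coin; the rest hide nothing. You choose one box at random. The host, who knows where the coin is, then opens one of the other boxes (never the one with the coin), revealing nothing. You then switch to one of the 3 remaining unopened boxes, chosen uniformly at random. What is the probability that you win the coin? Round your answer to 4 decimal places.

Your original box holds the coin with probability 1/5, so the other 4 collectively hold it with probability 4/5.
The host can always find an empty box to open, so this doesn't change that 4/5; it is now spread over the 3 remaining unopened boxes.
P(win by switching) = (4/5) · (1/3) = 4/15 ≈ 0.2667.

0.2667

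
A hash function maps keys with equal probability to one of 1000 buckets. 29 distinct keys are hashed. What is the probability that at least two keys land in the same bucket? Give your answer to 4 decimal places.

It's easier to compute the probability that all 29 are distinct.
P(all distinct) = 1000/1000 · 999/1000 · ··· · 972/1000 ≈ 0.6637.
So the probability of at least one match is 1 − 0.6637 = 0.3363.

0.3363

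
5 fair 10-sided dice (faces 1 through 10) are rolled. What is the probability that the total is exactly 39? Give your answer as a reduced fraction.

67/5000

There are 10^5 = 100000 equally likely outcomes.
The number of ordered 5-tuples from {1,…,10} summing to 39 is 1340.
P(sum = 39) = 1340/100000 = 67/5000.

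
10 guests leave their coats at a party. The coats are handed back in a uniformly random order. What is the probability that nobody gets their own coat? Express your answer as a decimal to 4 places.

This is the derangement probability: permutations of 10 with no fixed point.
D(10) = 10! · (1 − 1/1! + 1/2! − ··· + (−1)^10/10!) = 1334961.
P = 1334961/3628800 = 16481/44800 ≈ 0.3679.

0.3679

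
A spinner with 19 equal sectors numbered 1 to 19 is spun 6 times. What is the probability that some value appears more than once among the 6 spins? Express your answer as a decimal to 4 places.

0.5848

P(all 6 different) = 19/19 · 18/19 · ··· · 14/19 ≈ 0.4152.
P(at least two equal) = 1 − 0.4152 = 0.5848.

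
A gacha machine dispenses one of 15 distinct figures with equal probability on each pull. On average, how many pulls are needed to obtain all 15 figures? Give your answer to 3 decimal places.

49.773

After i distinct types are collected, each trial gives a new one with probability (15−i)/15, so the expected wait for the next new type is 15/(15−i).
E = 15/15 + 15/14 + 15/13 + 15/12 + 15/11 + 15/10 + 15/9 + 15/8 + 15/7 + 15/6 + 15/5 + 15/4 + 15/3 + 15/2 + 15/1 = 1195757/24024 ≈ 49.773.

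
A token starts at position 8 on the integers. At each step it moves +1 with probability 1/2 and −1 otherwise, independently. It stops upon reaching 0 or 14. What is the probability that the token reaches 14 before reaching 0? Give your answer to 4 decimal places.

0.5714

With a fair step, P(i) = ½P(i−1) + ½P(i+1) with P(0)=0, P(14)=1 has the linear solution P(i) = i/14.
P(8) = 8/14 = 4/7 ≈ 0.5714.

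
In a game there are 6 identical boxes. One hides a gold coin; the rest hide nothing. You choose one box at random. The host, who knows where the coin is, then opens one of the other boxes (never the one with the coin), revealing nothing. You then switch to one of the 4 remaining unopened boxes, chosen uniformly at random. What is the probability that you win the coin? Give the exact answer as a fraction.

5/24

Your original box holds the coin with probability 1/6, so the other 5 collectively hold it with probability 5/6.
The host can always find an empty box to open, so this doesn't change that 5/6; it is now spread over the 4 remaining unopened boxes.
P(win by switching) = (5/6) · (1/4) = 5/24.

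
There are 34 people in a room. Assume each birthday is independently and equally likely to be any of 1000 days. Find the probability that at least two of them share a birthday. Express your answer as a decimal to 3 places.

It's easier to compute the probability that all 34 are distinct.
P(all distinct) = 1000/1000 · 999/1000 · ··· · 967/1000 ≈ 0.567.
So the probability of at least one match is 1 − 0.567 = 0.433.

0.433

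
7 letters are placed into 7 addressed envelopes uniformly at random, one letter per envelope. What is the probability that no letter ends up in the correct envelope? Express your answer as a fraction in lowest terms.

This is the derangement probability: permutations of 7 with no fixed point.
D(7) = 7! · (1 − 1/1! + 1/2! − ··· + (−1)^7/7!) = 1854.
P = 1854/5040 = 103/280.

103/280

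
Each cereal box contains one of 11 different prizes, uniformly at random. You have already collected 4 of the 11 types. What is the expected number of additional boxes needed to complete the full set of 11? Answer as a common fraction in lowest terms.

3993/140

Starting from 4 distinct types, each trial gives a new one with probability (11−i)/11 when i types are held, so the wait for the next new type is 11/(11−i).
E = 11/7 + 11/6 + 11/5 + 11/4 + 11/3 + 11/2 + 11/1 = 3993/140.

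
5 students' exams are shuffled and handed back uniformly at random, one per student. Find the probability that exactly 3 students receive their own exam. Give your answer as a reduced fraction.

Choose which 3 of the 5 are fixed: C(5,3) = 10 ways.
The remaining 2 must have no fixed point: D(2) = 1.
P = 10·1/120 = 1/12.

1/12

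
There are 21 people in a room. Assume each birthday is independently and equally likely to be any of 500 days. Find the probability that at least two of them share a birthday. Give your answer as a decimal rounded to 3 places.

0.347

It's easier to compute the probability that all 21 are distinct.
P(all distinct) = 500/500 · 499/500 · ··· · 480/500 ≈ 0.653.
So the probability of at least one match is 1 − 0.653 = 0.347.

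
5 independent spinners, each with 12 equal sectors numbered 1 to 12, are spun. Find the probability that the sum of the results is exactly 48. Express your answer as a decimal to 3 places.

0.007

There are 12^5 = 248832 equally likely outcomes.
The number of ordered 5-tuples from {1,…,12} summing to 48 is 1815.
P(sum = 48) = 1815/248832 = 605/82944 ≈ 0.007.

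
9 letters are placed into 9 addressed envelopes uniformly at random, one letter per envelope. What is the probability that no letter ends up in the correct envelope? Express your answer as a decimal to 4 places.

This is the derangement probability: permutations of 9 with no fixed point.
D(9) = 9! · (1 − 1/1! + 1/2! − ··· + (−1)^9/9!) = 133496.
P = 133496/362880 = 16687/45360 ≈ 0.3679.

0.3679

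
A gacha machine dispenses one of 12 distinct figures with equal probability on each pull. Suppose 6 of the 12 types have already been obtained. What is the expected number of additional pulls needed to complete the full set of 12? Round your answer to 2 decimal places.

29.40

Starting from 6 distinct types, each trial gives a new one with probability (12−i)/12 when i types are held, so the wait for the next new type is 12/(12−i).
E = 12/6 + 12/5 + 12/4 + 12/3 + 12/2 + 12/1 = 147/5 ≈ 29.40.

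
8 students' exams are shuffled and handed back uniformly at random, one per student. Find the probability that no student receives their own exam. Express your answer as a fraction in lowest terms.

2119/5760

This is the derangement probability: permutations of 8 with no fixed point.
D(8) = 8! · (1 − 1/1! + 1/2! − ··· + (−1)^8/8!) = 14833.
P = 14833/40320 = 2119/5760.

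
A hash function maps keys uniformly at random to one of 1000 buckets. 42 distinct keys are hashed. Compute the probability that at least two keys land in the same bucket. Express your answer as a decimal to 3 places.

It's easier to compute the probability that all 42 are distinct.
P(all distinct) = 1000/1000 · 999/1000 · ··· · 959/1000 ≈ 0.418.
So the probability of at least one match is 1 − 0.418 = 0.582.

0.582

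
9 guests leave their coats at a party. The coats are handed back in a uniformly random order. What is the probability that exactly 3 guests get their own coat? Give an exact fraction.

53/864

Choose which 3 of the 9 are fixed: C(9,3) = 84 ways.
The remaining 6 must have no fixed point: D(6) = 265.
P = 84·265/362880 = 53/864.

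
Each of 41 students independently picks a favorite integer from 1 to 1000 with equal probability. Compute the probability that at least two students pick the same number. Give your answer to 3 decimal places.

0.565

It's easier to compute the probability that all 41 are distinct.
P(all distinct) = 1000/1000 · 999/1000 · ··· · 960/1000 ≈ 0.435.
So the probability of at least one match is 1 − 0.435 = 0.565.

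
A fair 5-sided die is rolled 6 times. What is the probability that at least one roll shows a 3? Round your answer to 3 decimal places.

0.738

P(no roll shows a 3) = (4/5)^6 ≈ 0.262.
P(at least one) = 1 − 0.262 = 0.738.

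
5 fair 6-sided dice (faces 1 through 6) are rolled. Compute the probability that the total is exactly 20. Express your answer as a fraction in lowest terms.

217/2592

There are 6^5 = 7776 equally likely outcomes.
The number of ordered 5-tuples from {1,…,6} summing to 20 is 651.
P(sum = 20) = 651/7776 = 217/2592.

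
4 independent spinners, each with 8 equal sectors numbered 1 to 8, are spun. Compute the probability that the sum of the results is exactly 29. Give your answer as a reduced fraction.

There are 8^4 = 4096 equally likely outcomes.
The number of ordered 4-tuples from {1,…,8} summing to 29 is 20.
P(sum = 29) = 20/4096 = 5/1024.

5/1024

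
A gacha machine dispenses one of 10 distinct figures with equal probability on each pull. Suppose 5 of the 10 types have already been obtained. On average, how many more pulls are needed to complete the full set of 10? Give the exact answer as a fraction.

Starting from 5 distinct types, each trial gives a new one with probability (10−i)/10 when i types are held, so the wait for the next new type is 10/(10−i).
E = 10/5 + 10/4 + 10/3 + 10/2 + 10/1 = 137/6.

137/6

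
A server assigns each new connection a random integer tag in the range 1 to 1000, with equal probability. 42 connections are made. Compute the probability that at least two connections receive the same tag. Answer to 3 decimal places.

It's easier to compute the probability that all 42 are distinct.
P(all distinct) = 1000/1000 · 999/1000 · ··· · 959/1000 ≈ 0.418.
So the probability of at least one match is 1 − 0.418 = 0.582.

0.582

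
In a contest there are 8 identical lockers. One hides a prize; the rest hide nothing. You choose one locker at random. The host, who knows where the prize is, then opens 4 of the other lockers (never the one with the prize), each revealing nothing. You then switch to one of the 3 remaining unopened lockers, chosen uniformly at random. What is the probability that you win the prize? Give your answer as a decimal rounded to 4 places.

0.2917

Your original locker holds the prize with probability 1/8, so the other 7 collectively hold it with probability 7/8.
The host can always find 4 empty lockers to open, so the reveals don't change that 7/8; it is now spread over the 3 remaining unopened lockers.
P(win by switching) = (7/8) · (1/3) = 7/24 ≈ 0.2917.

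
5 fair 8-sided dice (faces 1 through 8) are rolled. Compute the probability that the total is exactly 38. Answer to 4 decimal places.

0.0005

There are 8^5 = 32768 equally likely outcomes.
The number of ordered 5-tuples from {1,…,8} summing to 38 is 15.
P(sum = 38) = 15/32768 ≈ 0.0005.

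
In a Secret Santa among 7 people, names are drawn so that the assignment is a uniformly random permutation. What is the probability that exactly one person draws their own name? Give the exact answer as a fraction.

Choose which one is fixed: C(7,1) = 7 ways.
The remaining 6 must have no fixed point: D(6) = 265.
P = 7·265/5040 = 53/144.

53/144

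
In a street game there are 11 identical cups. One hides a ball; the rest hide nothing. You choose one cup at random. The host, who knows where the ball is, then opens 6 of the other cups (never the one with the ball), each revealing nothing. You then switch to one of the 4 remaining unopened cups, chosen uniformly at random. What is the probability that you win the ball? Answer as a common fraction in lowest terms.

Your original cup holds the ball with probability 1/11, so the other 10 collectively hold it with probability 10/11.
The host can always find 6 empty cups to open, so the reveals don't change that 10/11; it is now spread over the 4 remaining unopened cups.
P(win by switching) = (10/11) · (1/4) = 5/22.

5/22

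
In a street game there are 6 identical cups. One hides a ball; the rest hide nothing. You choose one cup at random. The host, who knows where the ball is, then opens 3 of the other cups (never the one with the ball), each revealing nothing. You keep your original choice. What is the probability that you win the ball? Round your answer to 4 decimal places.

The host can always open 3 empty cups regardless of your choice, so the reveals give no information about your original cup.
P(win by staying) = 1/6 ≈ 0.1667.

0.1667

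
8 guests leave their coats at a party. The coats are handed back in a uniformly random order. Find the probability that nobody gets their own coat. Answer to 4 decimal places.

0.3679

This is the derangement probability: permutations of 8 with no fixed point.
D(8) = 8! · (1 − 1/1! + 1/2! − ··· + (−1)^8/8!) = 14833.
P = 14833/40320 = 2119/5760 ≈ 0.3679.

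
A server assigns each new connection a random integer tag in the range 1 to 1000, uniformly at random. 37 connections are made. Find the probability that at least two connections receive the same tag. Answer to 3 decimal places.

0.490

It's easier to compute the probability that all 37 are distinct.
P(all distinct) = 1000/1000 · 999/1000 · ··· · 964/1000 ≈ 0.510.
So the probability of at least one match is 1 − 0.510 = 0.490.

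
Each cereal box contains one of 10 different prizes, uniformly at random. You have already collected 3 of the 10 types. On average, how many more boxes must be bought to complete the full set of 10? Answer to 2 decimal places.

25.93

Starting from 3 distinct types, each trial gives a new one with probability (10−i)/10 when i types are held, so the wait for the next new type is 10/(10−i).
E = 10/7 + 10/6 + 10/5 + 10/4 + 10/3 + 10/2 + 10/1 = 363/14 ≈ 25.93.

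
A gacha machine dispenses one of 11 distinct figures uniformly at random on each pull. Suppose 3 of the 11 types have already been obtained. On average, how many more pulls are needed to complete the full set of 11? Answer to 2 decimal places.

29.90

Starting from 3 distinct types, each trial gives a new one with probability (11−i)/11 when i types are held, so the wait for the next new type is 11/(11−i).
E = 11/8 + 11/7 + 11/6 + 11/5 + 11/4 + 11/3 + 11/2 + 11/1 = 8371/280 ≈ 29.90.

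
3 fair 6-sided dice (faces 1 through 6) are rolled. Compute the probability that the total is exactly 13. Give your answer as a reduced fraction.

7/72

There are 6^3 = 216 equally likely outcomes.
The number of ordered 3-tuples from {1,…,6} summing to 13 is 21.
P(sum = 13) = 21/216 = 7/72.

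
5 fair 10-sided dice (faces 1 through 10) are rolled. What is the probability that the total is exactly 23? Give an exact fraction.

There are 10^5 = 100000 equally likely outcomes.
The number of ordered 5-tuples from {1,…,10} summing to 23 is 4840.
P(sum = 23) = 4840/100000 = 121/2500.

121/2500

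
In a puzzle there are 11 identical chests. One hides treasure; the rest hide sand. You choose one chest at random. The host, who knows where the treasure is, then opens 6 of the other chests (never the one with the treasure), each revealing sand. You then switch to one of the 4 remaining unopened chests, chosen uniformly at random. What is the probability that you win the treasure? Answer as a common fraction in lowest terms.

Your original chest holds the treasure with probability 1/11, so the other 10 collectively hold it with probability 10/11.
The host can always find 6 empty chests to open, so the reveals don't change that 10/11; it is now spread over the 4 remaining unopened chests.
P(win by switching) = (10/11) · (1/4) = 5/22.

5/22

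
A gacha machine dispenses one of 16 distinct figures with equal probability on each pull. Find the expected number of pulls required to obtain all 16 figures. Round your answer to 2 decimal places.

After i distinct types are collected, each trial gives a new one with probability (16−i)/16, so the expected wait for the next new type is 16/(16−i).
E = 16/16 + 16/15 + 16/14 + 16/13 + 16/12 + 16/11 + 16/10 + 16/9 + 16/8 + 16/7 + 16/6 + 16/5 + 16/4 + 16/3 + 16/2 + 16/1 = 2436559/45045 ≈ 54.09.

54.09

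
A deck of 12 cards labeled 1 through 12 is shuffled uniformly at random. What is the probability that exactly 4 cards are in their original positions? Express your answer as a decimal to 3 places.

0.015

Choose which 4 of the 12 are fixed: C(12,4) = 495 ways.
The remaining 8 must have no fixed point: D(8) = 14833.
P = 495·14833/479001600 = 2119/138240 ≈ 0.015.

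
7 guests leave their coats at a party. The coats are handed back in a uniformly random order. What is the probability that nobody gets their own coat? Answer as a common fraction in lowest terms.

This is the derangement probability: permutations of 7 with no fixed point.
D(7) = 7! · (1 − 1/1! + 1/2! − ··· + (−1)^7/7!) = 1854.
P = 1854/5040 = 103/280.

103/280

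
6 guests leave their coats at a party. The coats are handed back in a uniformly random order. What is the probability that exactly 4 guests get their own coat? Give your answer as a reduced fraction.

1/48

Choose which 4 of the 6 are fixed: C(6,4) = 15 ways.
The remaining 2 must have no fixed point: D(2) = 1.
P = 15·1/720 = 1/48.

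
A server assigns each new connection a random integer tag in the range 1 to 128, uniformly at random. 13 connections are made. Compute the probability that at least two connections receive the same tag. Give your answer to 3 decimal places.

It's easier to compute the probability that all 13 are distinct.
P(all distinct) = 128/128 · 127/128 · ··· · 116/128 ≈ 0.532.
So the probability of at least one match is 1 − 0.532 = 0.468.

0.468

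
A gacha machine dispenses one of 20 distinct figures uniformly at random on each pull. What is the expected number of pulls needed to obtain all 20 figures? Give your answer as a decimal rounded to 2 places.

71.95

After i distinct types are collected, each trial gives a new one with probability (20−i)/20, so the expected wait for the next new type is 20/(20−i).
E = 20/20 + 20/19 + 20/18 + 20/17 + 20/16 + 20/15 + 20/14 + 20/13 + 20/12 + 20/11 + 20/10 + 20/9 + 20/8 + 20/7 + 20/6 + 20/5 + 20/4 + 20/3 + 20/2 + 20/1 = 279175675/3879876 ≈ 71.95.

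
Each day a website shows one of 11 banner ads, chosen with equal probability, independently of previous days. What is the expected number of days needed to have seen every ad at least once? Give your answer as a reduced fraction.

After i distinct types are collected, each trial gives a new one with probability (11−i)/11, so the expected wait for the next new type is 11/(11−i).
E = 11/11 + 11/10 + 11/9 + 11/8 + 11/7 + 11/6 + 11/5 + 11/4 + 11/3 + 11/2 + 11/1 = 83711/2520.

83711/2520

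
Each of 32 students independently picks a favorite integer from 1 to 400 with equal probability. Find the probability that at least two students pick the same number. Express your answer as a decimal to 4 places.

0.7203

It's easier to compute the probability that all 32 are distinct.
P(all distinct) = 400/400 · 399/400 · ··· · 369/400 ≈ 0.2797.
So the probability of at least one match is 1 − 0.2797 = 0.7203.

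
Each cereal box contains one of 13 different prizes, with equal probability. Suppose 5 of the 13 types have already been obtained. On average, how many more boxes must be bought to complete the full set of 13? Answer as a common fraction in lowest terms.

9893/280

Starting from 5 distinct types, each trial gives a new one with probability (13−i)/13 when i types are held, so the wait for the next new type is 13/(13−i).
E = 13/8 + 13/7 + 13/6 + 13/5 + 13/4 + 13/3 + 13/2 + 13/1 = 9893/280.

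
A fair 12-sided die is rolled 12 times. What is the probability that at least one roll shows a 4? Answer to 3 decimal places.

P(no roll shows a 4) = (11/12)^12 ≈ 0.352.
P(at least one) = 1 − 0.352 = 0.648.

0.648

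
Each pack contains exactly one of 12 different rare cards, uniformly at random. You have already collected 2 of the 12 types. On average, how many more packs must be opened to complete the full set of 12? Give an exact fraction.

Starting from 2 distinct types, each trial gives a new one with probability (12−i)/12 when i types are held, so the wait for the next new type is 12/(12−i).
E = 12/10 + 12/9 + 12/8 + 12/7 + 12/6 + 12/5 + 12/4 + 12/3 + 12/2 + 12/1 = 7381/210.

7381/210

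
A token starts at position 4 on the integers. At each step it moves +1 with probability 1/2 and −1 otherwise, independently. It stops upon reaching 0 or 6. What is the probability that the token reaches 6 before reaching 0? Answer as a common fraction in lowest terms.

With a fair step, P(i) = ½P(i−1) + ½P(i+1) with P(0)=0, P(6)=1 has the linear solution P(i) = i/6.
P(4) = 4/6 = 2/3.

2/3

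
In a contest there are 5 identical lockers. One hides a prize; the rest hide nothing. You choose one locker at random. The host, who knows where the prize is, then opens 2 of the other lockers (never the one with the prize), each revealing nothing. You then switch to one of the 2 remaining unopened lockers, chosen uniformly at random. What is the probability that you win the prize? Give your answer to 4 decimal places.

0.4000

Your original locker holds the prize with probability 1/5, so the other 4 collectively hold it with probability 4/5.
The host can always find 2 empty lockers to open, so the reveals don't change that 4/5; it is now spread over the 2 remaining unopened lockers.
P(win by switching) = (4/5) · (1/2) = 2/5 ≈ 0.4000.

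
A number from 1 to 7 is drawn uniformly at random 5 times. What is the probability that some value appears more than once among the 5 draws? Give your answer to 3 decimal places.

0.850

P(all 5 different) = 7/7 · 6/7 · ··· · 3/7 ≈ 0.150.
P(at least two equal) = 1 − 0.150 = 0.850.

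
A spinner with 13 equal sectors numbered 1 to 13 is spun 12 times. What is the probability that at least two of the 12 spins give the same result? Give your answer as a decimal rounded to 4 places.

P(all 12 different) = 13/13 · 12/13 · ··· · 2/13 ≈ 0.0003.
P(at least two equal) = 1 − 0.0003 = 0.9997.

0.9997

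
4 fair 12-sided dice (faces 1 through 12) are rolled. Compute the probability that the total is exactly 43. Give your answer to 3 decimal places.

There are 12^4 = 20736 equally likely outcomes.
The number of ordered 4-tuples from {1,…,12} summing to 43 is 56.
P(sum = 43) = 56/20736 = 7/2592 ≈ 0.003.

0.003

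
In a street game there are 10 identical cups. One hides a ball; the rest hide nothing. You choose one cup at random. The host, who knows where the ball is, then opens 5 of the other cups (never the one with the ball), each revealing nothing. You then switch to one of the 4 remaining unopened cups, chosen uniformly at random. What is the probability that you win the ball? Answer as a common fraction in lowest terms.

9/40

Your original cup holds the ball with probability 1/10, so the other 9 collectively hold it with probability 9/10.
The host can always find 5 empty cups to open, so the reveals don't change that 9/10; it is now spread over the 4 remaining unopened cups.
P(win by switching) = (9/10) · (1/4) = 9/40.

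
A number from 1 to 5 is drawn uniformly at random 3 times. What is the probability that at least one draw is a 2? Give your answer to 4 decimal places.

P(no draw is a 2) = (4/5)^3 ≈ 0.5120.
P(at least one) = 1 − 0.5120 = 0.4880.

0.4880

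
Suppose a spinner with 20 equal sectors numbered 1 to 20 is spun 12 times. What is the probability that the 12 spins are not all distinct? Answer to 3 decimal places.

0.985

P(all 12 different) = 20/20 · 19/20 · ··· · 9/20 ≈ 0.015.
P(at least two equal) = 1 − 0.015 = 0.985.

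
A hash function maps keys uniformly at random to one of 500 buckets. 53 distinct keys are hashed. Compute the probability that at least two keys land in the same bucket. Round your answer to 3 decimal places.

It's easier to compute the probability that all 53 are distinct.
P(all distinct) = 500/500 · 499/500 · ··· · 448/500 ≈ 0.057.
So the probability of at least one match is 1 − 0.057 = 0.943.

0.943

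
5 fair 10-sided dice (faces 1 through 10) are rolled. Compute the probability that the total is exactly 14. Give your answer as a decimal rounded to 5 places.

There are 10^5 = 100000 equally likely outcomes.
The number of ordered 5-tuples from {1,…,10} summing to 14 is 715.
P(sum = 14) = 715/100000 = 143/20000 ≈ 0.00715.

0.00715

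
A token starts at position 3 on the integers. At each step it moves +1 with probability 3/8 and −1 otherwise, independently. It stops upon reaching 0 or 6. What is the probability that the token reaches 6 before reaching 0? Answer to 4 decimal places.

0.1776

Let r = q/p = (5/8)/(3/8) = 5/3. The recurrence P(i) = p·P(i+1) + q·P(i−1) with P(0)=0, P(6)=1 gives P(i) = (1 − r^i)/(1 − r^6).
P(3) = (1 − (5/3)^3) / (1 − (5/3)^6) = 27/152 ≈ 0.1776.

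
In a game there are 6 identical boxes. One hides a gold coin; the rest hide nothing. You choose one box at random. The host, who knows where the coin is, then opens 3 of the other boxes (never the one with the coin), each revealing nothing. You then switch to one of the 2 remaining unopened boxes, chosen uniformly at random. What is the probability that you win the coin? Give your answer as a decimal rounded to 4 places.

0.4167

Your original box holds the coin with probability 1/6, so the other 5 collectively hold it with probability 5/6.
The host can always find 3 empty boxes to open, so the reveals don't change that 5/6; it is now spread over the 2 remaining unopened boxes.
P(win by switching) = (5/6) · (1/2) = 5/12 ≈ 0.4167.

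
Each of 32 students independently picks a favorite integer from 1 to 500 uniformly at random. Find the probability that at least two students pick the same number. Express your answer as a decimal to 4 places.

It's easier to compute the probability that all 32 are distinct.
P(all distinct) = 500/500 · 499/500 · ··· · 469/500 ≈ 0.3629.
So the probability of at least one match is 1 − 0.3629 = 0.6371.

0.6371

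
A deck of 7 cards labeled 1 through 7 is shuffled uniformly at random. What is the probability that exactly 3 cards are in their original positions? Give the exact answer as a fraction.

1/16

Choose which 3 of the 7 are fixed: C(7,3) = 35 ways.
The remaining 4 must have no fixed point: D(4) = 9.
P = 35·9/5040 = 1/16.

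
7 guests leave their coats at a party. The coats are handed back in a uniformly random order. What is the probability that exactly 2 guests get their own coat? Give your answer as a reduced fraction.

Choose which 2 of the 7 are fixed: C(7,2) = 21 ways.
The remaining 5 must have no fixed point: D(5) = 44.
P = 21·44/5040 = 11/60.

11/60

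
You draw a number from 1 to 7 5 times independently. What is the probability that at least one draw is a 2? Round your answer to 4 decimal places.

0.5373

P(no draw is a 2) = (6/7)^5 ≈ 0.4627.
P(at least one) = 1 − 0.4627 = 0.5373.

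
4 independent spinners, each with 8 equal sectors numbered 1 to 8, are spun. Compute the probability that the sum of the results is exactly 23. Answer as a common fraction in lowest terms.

51/1024

There are 8^4 = 4096 equally likely outcomes.
The number of ordered 4-tuples from {1,…,8} summing to 23 is 204.
P(sum = 23) = 204/4096 = 51/1024.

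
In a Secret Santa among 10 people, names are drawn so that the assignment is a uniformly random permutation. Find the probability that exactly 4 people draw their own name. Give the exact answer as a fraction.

Choose which 4 of the 10 are fixed: C(10,4) = 210 ways.
The remaining 6 must have no fixed point: D(6) = 265.
P = 210·265/3628800 = 53/3456.

53/3456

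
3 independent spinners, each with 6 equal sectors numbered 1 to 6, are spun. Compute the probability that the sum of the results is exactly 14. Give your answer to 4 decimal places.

0.0694

There are 6^3 = 216 equally likely outcomes.
The number of ordered 3-tuples from {1,…,6} summing to 14 is 15.
P(sum = 14) = 15/216 = 5/72 ≈ 0.0694.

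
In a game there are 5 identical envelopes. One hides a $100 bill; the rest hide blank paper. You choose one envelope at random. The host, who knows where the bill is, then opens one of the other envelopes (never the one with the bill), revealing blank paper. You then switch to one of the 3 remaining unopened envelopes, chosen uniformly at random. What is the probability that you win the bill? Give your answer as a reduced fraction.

Your original envelope holds the bill with probability 1/5, so the other 4 collectively hold it with probability 4/5.
The host can always find an empty envelope to open, so this doesn't change that 4/5; it is now spread over the 3 remaining unopened envelopes.
P(win by switching) = (4/5) · (1/3) = 4/15.

4/15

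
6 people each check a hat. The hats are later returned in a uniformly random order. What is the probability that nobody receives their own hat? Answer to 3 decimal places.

0.368

This is the derangement probability: permutations of 6 with no fixed point.
D(6) = 6! · (1 − 1/1! + 1/2! − ··· + (−1)^6/6!) = 265.
P = 265/720 = 53/144 ≈ 0.368.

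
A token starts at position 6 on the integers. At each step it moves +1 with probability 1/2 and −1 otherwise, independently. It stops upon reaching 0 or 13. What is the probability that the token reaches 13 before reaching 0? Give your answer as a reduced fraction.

With a fair step, P(i) = ½P(i−1) + ½P(i+1) with P(0)=0, P(13)=1 has the linear solution P(i) = i/13.
P(6) = 6/13.

6/13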